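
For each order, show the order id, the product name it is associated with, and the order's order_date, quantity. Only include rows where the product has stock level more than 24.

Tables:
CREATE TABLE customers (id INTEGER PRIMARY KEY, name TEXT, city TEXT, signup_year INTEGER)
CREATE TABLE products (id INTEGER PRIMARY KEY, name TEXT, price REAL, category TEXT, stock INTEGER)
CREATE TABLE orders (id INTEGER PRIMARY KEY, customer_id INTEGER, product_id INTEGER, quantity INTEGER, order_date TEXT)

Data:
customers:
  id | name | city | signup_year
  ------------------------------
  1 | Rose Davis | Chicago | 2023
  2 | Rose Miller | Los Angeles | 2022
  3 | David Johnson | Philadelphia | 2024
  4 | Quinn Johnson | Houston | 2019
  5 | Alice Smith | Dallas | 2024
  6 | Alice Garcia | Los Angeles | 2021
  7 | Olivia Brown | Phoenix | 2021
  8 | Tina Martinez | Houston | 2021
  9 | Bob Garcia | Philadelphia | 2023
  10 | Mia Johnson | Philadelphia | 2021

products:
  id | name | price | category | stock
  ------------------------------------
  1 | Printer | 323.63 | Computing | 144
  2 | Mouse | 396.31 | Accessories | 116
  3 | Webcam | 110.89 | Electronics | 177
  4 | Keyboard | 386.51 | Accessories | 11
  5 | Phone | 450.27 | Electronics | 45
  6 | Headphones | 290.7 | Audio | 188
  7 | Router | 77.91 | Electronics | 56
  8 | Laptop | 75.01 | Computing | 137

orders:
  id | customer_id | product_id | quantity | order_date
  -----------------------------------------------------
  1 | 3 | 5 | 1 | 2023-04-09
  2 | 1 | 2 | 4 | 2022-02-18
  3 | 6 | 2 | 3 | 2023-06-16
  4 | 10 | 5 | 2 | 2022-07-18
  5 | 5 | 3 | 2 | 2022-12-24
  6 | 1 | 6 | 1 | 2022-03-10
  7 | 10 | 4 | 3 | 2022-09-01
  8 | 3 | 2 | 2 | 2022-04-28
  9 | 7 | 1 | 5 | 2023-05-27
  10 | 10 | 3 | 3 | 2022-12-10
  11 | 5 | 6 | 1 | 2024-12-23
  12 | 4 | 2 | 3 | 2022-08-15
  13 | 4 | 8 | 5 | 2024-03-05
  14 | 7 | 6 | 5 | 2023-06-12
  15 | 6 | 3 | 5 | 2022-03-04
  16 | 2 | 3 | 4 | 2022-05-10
SELECT c.id, p.name AS product, c.order_date, c.quantity FROM orders c JOIN products p ON c.product_id = p.id WHERE p.stock > 24

Execution result:
id | product | order_date | quantity
1 | Phone | 2023-04-09 | 1
2 | Mouse | 2022-02-18 | 4
3 | Mouse | 2023-06-16 | 3
4 | Phone | 2022-07-18 | 2
5 | Webcam | 2022-12-24 | 2
6 | Headphones | 2022-03-10 | 1
8 | Mouse | 2022-04-28 | 2
9 | Printer | 2023-05-27 | 5
10 | Webcam | 2022-12-10 | 3
11 | Headphones | 2024-12-23 | 1
12 | Mouse | 2022-08-15 | 3
13 | Laptop | 2024-03-05 | 5
14 | Headphones | 2023-06-12 | 5
15 | Webcam | 2022-03-04 | 5
16 | Webcam | 2022-05-10 | 4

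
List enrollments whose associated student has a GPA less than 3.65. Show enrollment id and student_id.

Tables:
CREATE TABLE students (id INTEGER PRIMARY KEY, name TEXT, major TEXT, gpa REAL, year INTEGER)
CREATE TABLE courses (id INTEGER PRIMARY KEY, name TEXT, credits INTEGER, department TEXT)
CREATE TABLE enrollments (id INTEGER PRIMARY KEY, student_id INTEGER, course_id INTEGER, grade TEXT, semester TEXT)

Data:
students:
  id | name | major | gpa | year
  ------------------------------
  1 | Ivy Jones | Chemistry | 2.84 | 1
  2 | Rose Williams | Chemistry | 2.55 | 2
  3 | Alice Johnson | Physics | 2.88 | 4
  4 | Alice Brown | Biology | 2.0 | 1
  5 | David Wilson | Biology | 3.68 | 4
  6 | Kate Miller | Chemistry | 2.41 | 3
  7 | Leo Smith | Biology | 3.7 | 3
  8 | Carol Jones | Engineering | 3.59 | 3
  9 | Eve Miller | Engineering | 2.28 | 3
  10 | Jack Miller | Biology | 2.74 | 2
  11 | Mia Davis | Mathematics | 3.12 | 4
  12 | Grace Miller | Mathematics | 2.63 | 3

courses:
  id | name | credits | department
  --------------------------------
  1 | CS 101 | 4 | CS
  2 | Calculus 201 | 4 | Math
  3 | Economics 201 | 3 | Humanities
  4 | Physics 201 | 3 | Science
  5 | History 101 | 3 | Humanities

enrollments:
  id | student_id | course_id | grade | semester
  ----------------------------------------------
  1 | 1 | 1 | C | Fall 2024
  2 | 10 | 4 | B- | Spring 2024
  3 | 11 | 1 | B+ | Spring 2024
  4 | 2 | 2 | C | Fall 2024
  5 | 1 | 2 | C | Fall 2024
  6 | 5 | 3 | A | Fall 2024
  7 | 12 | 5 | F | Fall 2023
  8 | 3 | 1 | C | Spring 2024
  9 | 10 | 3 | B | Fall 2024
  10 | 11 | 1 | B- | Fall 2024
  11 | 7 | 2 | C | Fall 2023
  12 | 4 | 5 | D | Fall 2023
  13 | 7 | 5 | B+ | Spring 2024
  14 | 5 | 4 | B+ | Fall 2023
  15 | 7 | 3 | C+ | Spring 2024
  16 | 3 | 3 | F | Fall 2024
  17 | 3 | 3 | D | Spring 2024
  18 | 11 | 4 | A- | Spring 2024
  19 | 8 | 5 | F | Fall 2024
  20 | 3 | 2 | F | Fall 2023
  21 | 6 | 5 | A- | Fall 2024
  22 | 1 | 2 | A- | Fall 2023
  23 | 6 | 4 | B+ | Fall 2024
SELECT id, student_id FROM enrollments WHERE student_id IN (SELECT id FROM students WHERE gpa < 3.65)

Execution result:
id | student_id
1 | 1
2 | 10
3 | 11
4 | 2
5 | 1
7 | 12
8 | 3
9 | 10
10 | 11
12 | 4
16 | 3
17 | 3
18 | 11
19 | 8
20 | 3
21 | 6
22 | 1
23 | 6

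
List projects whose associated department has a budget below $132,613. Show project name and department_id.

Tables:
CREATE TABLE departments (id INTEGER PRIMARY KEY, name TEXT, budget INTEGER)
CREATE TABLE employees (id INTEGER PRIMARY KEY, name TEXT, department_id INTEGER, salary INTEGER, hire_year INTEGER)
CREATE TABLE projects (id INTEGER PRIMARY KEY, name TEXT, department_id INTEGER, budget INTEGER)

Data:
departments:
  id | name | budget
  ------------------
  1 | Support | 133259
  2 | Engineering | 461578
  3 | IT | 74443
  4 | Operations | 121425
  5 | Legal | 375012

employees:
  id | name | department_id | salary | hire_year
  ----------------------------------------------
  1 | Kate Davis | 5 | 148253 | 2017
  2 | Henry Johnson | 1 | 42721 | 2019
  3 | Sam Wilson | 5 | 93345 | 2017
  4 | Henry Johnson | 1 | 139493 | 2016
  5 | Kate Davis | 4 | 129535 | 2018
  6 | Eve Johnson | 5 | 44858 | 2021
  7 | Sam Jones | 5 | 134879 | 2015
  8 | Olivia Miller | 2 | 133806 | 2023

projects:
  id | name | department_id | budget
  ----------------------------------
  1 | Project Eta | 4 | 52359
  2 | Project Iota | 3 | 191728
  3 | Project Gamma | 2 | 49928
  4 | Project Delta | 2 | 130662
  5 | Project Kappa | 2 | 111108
SELECT name, department_id FROM projects WHERE department_id IN (SELECT id FROM departments WHERE budget < 132613)

Execution result:
name | department_id
Project Eta | 4
Project Iota | 3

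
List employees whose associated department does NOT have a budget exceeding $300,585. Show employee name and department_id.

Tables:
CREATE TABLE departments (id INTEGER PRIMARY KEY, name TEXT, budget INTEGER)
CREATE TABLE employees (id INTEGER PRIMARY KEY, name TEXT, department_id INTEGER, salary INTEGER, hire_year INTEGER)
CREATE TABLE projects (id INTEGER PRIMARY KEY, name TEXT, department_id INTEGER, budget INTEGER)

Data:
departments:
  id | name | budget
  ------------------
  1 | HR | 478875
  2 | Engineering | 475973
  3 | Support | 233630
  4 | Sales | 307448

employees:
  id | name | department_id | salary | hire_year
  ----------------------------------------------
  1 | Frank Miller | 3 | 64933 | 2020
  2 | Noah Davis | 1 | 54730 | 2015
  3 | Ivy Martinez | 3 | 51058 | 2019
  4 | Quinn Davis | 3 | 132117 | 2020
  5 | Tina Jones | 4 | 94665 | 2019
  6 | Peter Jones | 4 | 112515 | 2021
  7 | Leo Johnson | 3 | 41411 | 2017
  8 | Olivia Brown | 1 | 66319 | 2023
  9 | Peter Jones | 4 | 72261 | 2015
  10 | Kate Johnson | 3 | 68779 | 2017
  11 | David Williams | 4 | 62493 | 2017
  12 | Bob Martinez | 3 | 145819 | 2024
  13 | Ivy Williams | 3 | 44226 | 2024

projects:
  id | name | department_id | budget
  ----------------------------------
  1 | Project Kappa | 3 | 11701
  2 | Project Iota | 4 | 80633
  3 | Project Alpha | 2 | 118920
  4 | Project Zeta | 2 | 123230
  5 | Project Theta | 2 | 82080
SELECT name, department_id FROM employees WHERE department_id NOT IN (SELECT id FROM departments WHERE budget > 300585)

Execution result:
name | department_id
Frank Miller | 3
Ivy Martinez | 3
Quinn Davis | 3
Leo Johnson | 3
Kate Johnson | 3
Bob Martinez | 3
Ivy Williams | 3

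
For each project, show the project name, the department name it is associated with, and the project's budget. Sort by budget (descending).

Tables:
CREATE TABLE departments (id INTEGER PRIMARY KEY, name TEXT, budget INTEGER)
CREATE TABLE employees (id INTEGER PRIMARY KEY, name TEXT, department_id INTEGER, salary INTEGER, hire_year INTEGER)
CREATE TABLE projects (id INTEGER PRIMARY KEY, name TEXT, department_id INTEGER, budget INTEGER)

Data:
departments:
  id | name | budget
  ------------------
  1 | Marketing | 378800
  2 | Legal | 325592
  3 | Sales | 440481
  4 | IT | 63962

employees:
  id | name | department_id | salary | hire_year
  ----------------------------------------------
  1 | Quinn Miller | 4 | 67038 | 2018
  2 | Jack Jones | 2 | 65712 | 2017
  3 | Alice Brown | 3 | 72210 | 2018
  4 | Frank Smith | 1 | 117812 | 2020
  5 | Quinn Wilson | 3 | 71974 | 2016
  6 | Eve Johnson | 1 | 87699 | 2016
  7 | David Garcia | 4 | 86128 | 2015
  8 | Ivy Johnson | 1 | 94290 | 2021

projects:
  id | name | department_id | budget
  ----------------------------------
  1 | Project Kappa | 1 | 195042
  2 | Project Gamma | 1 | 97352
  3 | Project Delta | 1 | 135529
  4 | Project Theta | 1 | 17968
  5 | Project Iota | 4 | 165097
SELECT c.name, p.name AS department, c.budget FROM projects c JOIN departments p ON c.department_id = p.id ORDER BY c.budget DESC

Execution result:
name | department | budget
Project Kappa | Marketing | 195042
Project Iota | IT | 165097
Project Delta | Marketing | 135529
Project Gamma | Marketing | 97352
Project Theta | Marketing | 17968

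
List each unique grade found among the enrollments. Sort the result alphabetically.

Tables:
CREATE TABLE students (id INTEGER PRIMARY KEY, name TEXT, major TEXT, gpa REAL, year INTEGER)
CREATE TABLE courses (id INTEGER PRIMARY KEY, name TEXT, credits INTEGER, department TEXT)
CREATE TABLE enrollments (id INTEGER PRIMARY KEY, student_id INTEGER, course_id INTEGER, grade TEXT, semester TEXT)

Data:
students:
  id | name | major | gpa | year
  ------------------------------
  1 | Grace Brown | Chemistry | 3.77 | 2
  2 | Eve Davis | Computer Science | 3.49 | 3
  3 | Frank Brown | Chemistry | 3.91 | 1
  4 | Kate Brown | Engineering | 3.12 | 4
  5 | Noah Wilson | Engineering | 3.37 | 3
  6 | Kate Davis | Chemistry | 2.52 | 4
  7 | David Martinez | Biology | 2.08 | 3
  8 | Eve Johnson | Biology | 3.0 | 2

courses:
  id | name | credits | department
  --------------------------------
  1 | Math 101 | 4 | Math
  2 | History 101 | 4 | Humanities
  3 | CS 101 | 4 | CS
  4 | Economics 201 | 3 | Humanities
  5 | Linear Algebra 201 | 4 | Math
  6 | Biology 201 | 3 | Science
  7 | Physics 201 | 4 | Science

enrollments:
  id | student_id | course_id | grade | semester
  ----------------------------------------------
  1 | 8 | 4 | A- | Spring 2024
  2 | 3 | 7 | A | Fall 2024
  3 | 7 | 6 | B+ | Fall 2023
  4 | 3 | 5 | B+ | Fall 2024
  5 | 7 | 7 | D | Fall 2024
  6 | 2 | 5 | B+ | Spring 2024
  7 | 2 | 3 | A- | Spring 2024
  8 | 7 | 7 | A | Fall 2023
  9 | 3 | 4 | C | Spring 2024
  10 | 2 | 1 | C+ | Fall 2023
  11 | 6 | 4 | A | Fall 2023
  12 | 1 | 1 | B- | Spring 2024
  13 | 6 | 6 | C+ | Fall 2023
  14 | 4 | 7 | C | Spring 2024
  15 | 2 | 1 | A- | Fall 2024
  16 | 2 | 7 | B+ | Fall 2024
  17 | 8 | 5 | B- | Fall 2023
SELECT DISTINCT grade FROM enrollments ORDER BY grade

Execution result:
grade
A
A-
B+
B-
C
C+
D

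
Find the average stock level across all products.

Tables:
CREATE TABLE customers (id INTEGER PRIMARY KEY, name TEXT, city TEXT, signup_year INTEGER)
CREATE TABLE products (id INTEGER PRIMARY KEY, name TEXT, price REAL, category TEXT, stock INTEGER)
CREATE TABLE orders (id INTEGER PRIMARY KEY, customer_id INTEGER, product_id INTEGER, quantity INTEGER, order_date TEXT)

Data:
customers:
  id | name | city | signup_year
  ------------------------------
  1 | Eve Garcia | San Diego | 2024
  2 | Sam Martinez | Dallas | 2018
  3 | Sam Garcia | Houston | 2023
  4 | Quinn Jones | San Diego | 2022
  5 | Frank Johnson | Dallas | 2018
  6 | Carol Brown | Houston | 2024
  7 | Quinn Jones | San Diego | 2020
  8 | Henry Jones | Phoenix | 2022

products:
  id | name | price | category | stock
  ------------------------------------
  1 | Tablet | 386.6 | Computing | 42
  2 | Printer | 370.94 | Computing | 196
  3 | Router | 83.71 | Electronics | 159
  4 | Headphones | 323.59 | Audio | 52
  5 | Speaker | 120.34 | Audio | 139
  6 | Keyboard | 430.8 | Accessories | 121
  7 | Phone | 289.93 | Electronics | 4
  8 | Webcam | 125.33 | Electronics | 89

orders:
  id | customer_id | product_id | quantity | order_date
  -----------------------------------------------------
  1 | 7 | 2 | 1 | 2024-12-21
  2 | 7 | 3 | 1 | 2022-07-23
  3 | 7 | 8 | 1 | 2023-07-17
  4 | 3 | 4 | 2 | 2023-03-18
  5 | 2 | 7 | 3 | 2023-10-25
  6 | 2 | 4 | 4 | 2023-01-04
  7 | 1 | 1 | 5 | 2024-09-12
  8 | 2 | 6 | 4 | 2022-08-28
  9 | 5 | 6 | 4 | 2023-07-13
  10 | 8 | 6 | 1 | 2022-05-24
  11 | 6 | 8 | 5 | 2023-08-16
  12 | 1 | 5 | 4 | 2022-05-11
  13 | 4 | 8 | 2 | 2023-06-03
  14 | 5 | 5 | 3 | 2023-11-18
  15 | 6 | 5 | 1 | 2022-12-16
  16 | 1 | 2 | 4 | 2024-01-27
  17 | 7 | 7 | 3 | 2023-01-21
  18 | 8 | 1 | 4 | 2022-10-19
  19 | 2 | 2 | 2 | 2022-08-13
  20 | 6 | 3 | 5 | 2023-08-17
SELECT AVG(stock) FROM products

Execution result:
100.25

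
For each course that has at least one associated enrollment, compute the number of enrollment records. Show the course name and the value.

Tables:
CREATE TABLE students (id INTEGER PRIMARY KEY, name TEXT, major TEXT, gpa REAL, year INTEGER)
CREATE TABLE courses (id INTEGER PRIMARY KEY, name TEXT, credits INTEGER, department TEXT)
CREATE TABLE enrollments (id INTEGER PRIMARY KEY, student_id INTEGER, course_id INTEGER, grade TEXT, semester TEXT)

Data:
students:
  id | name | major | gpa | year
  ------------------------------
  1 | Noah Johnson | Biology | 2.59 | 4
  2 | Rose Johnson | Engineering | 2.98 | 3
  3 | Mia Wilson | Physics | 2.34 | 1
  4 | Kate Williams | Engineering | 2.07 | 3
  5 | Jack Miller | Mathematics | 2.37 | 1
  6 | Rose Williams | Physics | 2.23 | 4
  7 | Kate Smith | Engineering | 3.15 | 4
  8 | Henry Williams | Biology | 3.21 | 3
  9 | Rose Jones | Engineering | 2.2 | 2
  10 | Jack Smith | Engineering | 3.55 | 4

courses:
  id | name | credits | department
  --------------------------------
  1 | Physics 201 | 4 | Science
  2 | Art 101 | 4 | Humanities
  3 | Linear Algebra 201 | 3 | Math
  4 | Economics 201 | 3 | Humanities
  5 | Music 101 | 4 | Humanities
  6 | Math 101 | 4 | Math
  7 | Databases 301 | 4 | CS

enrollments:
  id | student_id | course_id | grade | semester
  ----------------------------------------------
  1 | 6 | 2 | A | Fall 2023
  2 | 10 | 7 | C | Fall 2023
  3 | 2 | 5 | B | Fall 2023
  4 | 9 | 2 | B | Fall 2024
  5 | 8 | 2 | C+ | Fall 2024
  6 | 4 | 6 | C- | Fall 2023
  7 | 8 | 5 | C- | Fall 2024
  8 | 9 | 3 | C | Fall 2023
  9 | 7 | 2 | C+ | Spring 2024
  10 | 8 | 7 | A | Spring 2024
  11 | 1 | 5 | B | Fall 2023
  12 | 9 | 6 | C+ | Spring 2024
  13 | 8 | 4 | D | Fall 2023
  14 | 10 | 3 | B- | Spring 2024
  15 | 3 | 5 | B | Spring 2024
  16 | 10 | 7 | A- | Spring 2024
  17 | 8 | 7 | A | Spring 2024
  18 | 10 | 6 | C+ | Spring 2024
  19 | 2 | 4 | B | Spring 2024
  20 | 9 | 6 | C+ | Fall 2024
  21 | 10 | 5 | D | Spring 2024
SELECT p.name, COUNT(*) AS n FROM enrollments c JOIN courses p ON c.course_id = p.id GROUP BY p.id, p.name

Execution result:
name | n
Art 101 | 4
Linear Algebra 201 | 2
Economics 201 | 2
Music 101 | 5
Math 101 | 4
Databases 301 | 4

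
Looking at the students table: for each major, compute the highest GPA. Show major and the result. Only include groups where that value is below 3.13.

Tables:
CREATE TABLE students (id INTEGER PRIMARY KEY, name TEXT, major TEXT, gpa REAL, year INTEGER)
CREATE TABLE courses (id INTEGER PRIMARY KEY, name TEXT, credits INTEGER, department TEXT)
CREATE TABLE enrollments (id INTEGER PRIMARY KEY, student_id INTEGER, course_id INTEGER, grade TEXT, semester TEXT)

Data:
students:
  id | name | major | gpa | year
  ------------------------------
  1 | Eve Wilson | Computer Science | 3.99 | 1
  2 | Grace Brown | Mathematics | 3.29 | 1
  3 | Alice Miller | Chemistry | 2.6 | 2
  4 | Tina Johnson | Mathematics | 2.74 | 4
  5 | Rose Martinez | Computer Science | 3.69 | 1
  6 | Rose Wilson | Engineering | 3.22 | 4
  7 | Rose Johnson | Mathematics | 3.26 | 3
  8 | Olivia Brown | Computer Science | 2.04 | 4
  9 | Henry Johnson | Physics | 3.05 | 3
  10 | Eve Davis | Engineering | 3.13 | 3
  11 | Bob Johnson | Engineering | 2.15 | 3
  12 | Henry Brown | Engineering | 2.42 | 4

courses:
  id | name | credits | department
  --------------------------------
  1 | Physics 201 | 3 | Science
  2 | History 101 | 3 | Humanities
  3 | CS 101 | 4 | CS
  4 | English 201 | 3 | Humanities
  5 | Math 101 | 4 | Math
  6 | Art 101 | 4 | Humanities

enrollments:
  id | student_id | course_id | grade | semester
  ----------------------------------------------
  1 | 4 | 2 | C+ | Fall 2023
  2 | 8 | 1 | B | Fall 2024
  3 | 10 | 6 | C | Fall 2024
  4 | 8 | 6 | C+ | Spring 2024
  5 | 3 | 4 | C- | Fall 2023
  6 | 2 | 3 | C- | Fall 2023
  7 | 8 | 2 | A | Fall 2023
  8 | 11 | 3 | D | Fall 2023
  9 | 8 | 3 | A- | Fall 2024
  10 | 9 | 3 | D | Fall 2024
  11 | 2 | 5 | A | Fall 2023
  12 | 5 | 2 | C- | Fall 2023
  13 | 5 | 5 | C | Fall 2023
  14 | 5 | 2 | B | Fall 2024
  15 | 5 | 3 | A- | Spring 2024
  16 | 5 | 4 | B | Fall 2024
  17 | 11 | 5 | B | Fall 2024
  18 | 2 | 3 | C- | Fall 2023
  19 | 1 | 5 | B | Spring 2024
SELECT major, MAX(gpa) AS max_gpa FROM students GROUP BY major HAVING MAX(gpa) < 3.13

Execution result:
major | max_gpa
Chemistry | 2.60
Physics | 3.05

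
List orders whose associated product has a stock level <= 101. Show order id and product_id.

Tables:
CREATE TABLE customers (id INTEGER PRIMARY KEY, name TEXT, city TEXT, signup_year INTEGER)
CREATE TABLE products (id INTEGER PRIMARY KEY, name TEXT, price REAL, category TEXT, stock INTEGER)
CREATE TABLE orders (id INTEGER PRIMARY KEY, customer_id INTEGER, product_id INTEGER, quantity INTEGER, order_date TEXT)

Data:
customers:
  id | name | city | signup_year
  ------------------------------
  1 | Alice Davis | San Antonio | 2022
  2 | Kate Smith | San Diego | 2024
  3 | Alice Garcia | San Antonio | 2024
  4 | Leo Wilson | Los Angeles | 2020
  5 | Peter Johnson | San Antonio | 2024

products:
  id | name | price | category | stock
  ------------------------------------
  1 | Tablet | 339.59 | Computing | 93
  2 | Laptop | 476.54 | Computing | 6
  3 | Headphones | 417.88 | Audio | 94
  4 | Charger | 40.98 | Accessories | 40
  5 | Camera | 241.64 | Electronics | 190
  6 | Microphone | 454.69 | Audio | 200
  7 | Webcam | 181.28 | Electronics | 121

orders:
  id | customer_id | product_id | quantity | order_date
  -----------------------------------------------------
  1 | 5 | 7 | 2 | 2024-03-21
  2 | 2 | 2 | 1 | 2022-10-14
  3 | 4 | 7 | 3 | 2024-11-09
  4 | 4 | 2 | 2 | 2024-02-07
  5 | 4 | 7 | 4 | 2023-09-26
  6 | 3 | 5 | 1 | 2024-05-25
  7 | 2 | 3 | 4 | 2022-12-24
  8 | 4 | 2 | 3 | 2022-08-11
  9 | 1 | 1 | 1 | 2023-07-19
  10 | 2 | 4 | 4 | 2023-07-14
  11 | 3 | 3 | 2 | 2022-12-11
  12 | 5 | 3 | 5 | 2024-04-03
SELECT id, product_id FROM orders WHERE product_id IN (SELECT id FROM products WHERE stock <= 101)

Execution result:
id | product_id
2 | 2
4 | 2
7 | 3
8 | 2
9 | 1
10 | 4
11 | 3
12 | 3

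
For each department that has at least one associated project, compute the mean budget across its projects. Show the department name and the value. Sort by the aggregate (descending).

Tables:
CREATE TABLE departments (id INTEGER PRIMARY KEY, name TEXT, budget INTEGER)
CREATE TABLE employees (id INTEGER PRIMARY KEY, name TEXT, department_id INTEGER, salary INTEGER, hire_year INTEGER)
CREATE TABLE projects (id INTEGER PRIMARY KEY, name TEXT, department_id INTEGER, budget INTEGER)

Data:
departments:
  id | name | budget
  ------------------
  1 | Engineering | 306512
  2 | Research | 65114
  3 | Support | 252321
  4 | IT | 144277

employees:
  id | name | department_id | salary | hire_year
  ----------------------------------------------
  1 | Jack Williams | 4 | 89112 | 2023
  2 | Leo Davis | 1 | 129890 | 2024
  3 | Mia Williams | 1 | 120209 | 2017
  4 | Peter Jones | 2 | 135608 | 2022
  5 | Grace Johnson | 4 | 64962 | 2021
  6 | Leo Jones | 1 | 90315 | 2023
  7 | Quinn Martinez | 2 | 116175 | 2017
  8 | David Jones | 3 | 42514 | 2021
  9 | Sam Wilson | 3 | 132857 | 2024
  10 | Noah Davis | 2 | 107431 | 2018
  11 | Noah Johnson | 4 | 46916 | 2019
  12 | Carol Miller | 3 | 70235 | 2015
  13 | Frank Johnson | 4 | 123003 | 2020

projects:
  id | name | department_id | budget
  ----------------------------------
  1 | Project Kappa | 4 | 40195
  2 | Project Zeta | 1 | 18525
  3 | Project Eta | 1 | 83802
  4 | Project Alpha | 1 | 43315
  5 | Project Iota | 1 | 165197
SELECT p.name, AVG(c.budget) AS avg_budget FROM projects c JOIN departments p ON c.department_id = p.id GROUP BY p.id, p.name ORDER BY avg_budget DESC

Execution result:
name | avg_budget
Engineering | 77709.75
IT | 40195.00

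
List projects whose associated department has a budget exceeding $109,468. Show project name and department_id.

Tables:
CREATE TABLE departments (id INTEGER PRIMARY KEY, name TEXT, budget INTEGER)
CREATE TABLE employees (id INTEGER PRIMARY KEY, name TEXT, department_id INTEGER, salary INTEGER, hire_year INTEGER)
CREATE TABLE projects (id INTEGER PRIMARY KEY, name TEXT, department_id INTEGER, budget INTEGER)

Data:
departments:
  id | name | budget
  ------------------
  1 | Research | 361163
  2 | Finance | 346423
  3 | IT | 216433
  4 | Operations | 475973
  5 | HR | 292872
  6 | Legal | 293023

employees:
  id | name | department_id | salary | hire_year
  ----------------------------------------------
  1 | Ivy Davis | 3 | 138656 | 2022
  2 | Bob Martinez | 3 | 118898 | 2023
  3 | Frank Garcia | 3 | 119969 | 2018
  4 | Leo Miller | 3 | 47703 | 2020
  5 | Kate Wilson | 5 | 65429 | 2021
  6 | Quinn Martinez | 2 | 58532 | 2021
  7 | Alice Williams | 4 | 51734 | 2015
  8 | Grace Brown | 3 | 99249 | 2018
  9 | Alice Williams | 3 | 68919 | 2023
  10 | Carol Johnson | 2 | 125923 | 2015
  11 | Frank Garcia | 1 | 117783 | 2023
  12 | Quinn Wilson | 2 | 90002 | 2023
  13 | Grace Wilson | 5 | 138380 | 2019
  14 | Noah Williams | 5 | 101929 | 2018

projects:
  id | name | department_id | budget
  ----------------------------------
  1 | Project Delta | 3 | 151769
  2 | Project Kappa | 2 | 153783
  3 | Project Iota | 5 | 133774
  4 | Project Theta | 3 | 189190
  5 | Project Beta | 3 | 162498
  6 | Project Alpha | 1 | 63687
SELECT name, department_id FROM projects WHERE department_id IN (SELECT id FROM departments WHERE budget > 109468)

Execution result:
name | department_id
Project Delta | 3
Project Kappa | 2
Project Iota | 5
Project Theta | 3
Project Beta | 3
Project Alpha | 1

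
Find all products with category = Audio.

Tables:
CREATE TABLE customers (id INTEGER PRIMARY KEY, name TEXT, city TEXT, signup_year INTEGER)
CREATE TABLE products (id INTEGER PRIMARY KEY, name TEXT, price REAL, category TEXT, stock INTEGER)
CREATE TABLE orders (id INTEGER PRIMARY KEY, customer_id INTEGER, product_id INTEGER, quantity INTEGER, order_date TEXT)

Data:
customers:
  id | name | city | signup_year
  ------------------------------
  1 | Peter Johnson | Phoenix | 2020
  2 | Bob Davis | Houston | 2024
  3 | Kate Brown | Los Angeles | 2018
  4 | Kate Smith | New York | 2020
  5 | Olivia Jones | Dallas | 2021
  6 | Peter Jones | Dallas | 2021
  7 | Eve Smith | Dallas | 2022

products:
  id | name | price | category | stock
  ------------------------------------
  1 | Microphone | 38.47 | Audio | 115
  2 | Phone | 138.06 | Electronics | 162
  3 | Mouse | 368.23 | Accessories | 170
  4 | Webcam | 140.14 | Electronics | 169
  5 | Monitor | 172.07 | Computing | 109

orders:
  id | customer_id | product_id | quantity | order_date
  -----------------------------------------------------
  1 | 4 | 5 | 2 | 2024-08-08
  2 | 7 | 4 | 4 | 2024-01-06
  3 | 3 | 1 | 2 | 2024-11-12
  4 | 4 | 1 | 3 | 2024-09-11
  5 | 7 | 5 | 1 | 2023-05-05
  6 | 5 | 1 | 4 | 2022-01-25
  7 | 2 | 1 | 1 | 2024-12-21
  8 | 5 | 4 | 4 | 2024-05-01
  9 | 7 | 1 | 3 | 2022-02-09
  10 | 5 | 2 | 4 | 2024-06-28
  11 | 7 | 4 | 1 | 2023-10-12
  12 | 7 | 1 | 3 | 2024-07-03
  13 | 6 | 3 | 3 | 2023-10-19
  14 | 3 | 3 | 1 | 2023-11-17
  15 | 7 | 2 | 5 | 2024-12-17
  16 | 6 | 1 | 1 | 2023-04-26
SELECT name, category FROM products WHERE category = 'Audio'

Execution result:
name | category
Microphone | Audio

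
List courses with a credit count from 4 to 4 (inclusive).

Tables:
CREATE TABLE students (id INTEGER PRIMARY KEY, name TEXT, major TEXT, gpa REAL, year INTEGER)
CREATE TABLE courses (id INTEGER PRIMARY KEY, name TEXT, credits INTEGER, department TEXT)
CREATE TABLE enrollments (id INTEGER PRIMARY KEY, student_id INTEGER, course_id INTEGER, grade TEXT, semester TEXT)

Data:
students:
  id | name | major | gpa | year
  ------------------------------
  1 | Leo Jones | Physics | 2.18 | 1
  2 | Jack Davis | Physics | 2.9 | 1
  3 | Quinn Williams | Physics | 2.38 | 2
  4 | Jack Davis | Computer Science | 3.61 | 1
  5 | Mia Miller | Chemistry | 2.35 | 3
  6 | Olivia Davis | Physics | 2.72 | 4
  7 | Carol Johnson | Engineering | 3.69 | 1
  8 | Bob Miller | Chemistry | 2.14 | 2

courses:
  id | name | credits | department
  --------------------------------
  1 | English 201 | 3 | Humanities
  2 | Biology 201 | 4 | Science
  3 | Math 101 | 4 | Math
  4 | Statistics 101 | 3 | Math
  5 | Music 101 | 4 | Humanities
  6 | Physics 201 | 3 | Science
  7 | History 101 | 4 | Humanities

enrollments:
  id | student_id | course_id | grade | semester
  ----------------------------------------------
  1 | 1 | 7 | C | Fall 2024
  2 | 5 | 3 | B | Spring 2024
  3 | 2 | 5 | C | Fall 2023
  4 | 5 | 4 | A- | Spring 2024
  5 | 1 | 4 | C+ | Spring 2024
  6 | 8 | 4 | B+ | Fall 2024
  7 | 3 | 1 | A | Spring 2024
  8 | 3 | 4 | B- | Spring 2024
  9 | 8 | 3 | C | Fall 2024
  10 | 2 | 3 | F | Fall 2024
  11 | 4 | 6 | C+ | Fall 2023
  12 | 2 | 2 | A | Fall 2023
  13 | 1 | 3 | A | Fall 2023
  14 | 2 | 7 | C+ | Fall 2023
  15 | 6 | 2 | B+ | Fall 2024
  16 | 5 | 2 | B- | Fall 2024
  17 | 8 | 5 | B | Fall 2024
SELECT name, credits FROM courses WHERE credits BETWEEN 4 AND 4

Execution result:
name | credits
Biology 201 | 4
Math 101 | 4
Music 101 | 4
History 101 | 4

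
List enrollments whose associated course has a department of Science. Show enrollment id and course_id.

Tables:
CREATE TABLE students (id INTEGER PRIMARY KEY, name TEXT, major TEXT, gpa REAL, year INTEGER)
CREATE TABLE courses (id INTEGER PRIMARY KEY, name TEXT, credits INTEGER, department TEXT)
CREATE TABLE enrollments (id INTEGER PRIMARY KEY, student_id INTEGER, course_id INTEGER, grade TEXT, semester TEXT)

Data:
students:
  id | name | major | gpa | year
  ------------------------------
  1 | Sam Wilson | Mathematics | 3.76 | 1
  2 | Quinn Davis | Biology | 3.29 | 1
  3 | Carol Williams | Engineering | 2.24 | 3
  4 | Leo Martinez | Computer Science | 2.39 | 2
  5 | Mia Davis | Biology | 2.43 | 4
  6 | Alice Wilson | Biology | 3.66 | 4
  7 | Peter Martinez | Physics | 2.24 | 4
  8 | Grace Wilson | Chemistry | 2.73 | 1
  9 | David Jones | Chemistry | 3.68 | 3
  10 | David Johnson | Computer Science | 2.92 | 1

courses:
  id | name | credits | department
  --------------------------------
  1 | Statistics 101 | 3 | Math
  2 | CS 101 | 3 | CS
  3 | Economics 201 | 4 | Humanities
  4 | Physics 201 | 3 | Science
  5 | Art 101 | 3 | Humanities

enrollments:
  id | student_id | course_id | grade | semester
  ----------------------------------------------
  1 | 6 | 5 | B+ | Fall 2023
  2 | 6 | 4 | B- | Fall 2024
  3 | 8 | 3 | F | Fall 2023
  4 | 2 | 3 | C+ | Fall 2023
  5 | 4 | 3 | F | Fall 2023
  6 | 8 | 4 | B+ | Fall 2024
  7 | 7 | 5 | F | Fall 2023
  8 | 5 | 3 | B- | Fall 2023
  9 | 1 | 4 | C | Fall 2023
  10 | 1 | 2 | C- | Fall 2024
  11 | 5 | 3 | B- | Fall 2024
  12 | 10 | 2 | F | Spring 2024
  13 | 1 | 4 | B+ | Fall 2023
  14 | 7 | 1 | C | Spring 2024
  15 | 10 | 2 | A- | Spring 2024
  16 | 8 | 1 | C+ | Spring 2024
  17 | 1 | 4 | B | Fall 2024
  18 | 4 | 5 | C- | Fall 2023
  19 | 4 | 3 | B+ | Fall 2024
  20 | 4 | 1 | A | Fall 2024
SELECT id, course_id FROM enrollments WHERE course_id IN (SELECT id FROM courses WHERE department = 'Science')

Execution result:
id | course_id
2 | 4
6 | 4
9 | 4
13 | 4
17 | 4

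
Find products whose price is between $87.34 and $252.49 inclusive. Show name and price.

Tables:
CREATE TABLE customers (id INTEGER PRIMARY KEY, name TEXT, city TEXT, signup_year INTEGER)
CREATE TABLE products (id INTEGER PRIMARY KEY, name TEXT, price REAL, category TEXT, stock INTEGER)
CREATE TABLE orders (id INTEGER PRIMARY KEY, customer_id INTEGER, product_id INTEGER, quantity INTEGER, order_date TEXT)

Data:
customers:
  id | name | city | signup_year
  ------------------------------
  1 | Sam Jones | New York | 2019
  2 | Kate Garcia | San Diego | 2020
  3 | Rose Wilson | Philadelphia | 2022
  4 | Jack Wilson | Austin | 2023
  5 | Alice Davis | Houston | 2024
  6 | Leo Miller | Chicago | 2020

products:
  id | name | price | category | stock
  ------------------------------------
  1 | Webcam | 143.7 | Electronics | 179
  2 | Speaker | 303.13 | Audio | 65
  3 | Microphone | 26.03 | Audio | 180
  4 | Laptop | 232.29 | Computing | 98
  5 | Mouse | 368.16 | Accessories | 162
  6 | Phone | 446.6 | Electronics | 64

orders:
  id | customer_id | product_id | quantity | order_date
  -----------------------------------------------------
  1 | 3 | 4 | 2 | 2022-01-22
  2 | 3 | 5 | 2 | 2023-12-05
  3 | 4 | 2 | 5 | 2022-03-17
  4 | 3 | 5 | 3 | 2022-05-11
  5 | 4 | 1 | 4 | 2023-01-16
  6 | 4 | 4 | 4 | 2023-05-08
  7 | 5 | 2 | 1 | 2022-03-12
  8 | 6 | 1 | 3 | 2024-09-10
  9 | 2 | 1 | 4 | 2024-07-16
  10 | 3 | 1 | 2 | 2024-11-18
SELECT name, price FROM products WHERE price BETWEEN 87.34 AND 252.49

Execution result:
name | price
Webcam | 143.70
Laptop | 232.29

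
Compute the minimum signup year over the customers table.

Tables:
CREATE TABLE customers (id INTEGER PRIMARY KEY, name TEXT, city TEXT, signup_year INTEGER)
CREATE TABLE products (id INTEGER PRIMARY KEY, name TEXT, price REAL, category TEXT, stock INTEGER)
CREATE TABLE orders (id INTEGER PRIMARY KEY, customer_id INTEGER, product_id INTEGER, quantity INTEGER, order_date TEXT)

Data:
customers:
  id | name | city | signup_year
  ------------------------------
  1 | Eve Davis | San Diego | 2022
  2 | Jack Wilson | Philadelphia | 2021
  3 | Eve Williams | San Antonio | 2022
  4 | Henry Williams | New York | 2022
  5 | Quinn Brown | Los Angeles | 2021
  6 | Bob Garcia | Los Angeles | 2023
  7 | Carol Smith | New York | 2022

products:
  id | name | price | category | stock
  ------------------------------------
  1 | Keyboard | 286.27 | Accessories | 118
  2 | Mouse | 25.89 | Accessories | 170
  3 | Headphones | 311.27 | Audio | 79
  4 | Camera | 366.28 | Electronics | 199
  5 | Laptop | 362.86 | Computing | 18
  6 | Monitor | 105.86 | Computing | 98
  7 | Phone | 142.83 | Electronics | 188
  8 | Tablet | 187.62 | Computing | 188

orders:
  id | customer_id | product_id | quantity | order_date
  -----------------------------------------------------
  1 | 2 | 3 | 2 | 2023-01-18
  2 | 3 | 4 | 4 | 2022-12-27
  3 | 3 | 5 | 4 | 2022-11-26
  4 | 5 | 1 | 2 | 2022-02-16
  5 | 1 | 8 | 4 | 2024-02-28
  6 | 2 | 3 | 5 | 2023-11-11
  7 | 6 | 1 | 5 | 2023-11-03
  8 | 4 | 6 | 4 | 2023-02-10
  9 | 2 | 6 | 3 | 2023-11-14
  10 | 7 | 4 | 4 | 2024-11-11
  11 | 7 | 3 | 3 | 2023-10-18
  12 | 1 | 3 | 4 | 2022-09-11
SELECT MIN(signup_year) FROM customers

Execution result:
2021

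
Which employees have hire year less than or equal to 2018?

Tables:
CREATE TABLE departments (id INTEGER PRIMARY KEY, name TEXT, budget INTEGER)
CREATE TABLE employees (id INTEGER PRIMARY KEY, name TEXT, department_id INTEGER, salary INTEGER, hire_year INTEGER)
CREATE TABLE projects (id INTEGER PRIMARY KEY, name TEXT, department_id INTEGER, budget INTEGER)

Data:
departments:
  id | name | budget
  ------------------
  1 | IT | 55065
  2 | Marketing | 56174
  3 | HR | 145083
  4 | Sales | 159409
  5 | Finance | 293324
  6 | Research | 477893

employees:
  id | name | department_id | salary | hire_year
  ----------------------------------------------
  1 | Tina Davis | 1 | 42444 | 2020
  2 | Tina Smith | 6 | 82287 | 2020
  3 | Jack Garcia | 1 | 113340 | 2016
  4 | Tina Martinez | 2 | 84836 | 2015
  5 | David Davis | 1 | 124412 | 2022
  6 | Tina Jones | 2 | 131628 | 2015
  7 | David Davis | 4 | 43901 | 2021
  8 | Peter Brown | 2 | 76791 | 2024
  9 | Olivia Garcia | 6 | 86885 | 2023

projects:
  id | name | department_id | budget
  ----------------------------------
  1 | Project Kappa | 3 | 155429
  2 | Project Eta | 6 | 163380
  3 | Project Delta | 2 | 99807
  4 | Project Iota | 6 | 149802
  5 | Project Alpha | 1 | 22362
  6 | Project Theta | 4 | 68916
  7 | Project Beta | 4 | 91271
SELECT name, hire_year FROM employees WHERE hire_year <= 2018

Execution result:
name | hire_year
Jack Garcia | 2016
Tina Martinez | 2015
Tina Jones | 2015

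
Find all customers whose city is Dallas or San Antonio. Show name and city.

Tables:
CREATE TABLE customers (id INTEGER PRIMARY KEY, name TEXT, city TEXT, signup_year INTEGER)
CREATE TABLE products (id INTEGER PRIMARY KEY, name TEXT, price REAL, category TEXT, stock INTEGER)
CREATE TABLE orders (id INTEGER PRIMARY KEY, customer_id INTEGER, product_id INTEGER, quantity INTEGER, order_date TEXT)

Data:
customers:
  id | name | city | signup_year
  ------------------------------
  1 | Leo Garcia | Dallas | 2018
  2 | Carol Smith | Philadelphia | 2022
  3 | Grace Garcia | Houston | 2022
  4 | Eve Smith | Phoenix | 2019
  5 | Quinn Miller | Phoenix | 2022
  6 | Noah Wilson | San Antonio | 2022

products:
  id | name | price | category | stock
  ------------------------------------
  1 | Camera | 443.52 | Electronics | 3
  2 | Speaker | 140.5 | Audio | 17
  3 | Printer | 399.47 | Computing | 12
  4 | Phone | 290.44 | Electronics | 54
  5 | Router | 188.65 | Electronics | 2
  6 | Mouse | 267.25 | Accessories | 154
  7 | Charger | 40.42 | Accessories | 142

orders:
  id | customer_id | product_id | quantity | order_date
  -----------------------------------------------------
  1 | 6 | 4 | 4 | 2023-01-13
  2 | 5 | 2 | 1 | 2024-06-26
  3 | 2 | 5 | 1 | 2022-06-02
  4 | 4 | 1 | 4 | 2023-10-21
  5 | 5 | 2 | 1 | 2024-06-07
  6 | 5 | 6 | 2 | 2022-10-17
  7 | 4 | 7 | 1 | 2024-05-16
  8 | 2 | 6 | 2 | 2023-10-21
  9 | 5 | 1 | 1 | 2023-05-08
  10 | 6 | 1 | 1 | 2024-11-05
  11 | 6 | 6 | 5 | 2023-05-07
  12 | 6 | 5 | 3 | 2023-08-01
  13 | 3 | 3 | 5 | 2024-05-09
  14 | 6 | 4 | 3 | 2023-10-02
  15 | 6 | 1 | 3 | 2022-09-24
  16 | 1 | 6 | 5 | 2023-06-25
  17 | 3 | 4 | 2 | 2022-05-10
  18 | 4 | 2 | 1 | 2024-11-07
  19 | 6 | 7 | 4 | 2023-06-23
SELECT name, city FROM customers WHERE city IN ('Dallas', 'San Antonio')

Execution result:
name | city
Leo Garcia | Dallas
Noah Wilson | San Antonio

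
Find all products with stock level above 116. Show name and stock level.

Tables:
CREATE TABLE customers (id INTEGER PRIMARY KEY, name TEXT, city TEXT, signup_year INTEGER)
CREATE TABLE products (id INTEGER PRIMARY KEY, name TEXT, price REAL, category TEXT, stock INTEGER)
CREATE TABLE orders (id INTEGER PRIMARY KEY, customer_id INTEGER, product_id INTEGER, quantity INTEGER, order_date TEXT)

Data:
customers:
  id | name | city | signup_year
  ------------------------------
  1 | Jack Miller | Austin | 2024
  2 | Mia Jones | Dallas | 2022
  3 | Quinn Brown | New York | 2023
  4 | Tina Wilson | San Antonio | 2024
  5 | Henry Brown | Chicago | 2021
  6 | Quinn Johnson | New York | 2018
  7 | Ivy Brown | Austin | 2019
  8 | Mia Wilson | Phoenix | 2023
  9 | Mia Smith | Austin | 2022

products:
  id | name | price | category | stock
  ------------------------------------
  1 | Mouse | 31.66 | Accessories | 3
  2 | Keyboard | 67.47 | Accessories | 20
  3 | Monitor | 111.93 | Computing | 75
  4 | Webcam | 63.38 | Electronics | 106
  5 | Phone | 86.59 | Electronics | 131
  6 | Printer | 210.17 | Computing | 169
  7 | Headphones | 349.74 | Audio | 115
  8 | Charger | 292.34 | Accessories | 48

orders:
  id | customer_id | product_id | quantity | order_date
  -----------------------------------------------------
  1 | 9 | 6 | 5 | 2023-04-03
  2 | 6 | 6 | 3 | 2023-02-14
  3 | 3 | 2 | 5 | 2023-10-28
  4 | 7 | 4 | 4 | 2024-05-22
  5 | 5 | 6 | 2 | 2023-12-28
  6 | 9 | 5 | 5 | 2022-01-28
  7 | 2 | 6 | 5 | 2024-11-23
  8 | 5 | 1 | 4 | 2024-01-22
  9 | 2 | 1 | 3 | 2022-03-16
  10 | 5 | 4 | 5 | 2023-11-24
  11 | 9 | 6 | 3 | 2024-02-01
SELECT name, stock FROM products WHERE stock > 116

Execution result:
name | stock
Phone | 131
Printer | 169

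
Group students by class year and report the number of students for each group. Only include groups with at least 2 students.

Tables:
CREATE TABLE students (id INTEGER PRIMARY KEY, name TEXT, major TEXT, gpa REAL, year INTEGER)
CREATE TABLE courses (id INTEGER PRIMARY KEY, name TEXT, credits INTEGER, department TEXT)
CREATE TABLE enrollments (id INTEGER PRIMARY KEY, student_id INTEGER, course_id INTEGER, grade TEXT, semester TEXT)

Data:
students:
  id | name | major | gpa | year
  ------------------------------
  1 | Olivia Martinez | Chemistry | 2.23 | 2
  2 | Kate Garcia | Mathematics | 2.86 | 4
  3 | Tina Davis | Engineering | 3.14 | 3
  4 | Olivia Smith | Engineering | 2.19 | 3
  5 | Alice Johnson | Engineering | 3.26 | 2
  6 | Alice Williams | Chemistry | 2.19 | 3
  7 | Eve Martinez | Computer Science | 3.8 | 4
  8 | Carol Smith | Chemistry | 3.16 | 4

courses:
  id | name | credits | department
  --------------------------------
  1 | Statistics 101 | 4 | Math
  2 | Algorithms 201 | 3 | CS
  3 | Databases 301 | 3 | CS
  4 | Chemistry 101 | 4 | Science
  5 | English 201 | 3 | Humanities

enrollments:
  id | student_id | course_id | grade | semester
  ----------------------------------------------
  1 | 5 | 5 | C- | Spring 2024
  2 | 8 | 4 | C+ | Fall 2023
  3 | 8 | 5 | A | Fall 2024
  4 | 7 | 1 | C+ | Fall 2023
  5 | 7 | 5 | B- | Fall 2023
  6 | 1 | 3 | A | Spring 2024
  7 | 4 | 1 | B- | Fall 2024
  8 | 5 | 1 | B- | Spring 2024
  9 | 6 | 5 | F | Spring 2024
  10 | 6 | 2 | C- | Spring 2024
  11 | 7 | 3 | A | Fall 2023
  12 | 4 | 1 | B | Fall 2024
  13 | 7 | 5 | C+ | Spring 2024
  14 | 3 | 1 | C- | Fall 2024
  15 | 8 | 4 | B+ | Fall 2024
SELECT year, COUNT(*) AS n FROM students GROUP BY year HAVING COUNT(*) >= 2

Execution result:
year | n
2 | 2
3 | 3
4 | 3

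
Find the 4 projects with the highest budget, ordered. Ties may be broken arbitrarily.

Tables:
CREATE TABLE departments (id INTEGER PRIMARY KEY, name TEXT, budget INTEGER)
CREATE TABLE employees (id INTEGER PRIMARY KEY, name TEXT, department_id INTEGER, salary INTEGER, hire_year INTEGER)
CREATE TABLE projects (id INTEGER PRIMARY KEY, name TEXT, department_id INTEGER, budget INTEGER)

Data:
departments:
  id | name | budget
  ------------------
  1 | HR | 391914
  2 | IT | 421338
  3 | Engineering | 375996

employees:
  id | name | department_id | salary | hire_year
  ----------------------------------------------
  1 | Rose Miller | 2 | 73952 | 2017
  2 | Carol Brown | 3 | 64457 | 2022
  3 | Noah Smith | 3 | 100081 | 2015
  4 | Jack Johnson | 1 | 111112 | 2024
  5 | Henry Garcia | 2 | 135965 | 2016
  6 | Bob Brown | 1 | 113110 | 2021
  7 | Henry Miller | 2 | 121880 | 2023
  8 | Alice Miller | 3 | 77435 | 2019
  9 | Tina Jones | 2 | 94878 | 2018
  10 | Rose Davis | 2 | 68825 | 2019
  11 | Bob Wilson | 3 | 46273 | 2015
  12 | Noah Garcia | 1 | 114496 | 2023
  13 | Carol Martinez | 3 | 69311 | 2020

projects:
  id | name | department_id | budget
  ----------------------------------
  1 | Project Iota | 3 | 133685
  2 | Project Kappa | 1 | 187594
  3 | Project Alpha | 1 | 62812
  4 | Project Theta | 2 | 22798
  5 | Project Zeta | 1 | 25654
SELECT name, budget FROM projects ORDER BY budget DESC LIMIT 4

Execution result:
name | budget
Project Kappa | 187594
Project Iota | 133685
Project Alpha | 62812
Project Zeta | 25654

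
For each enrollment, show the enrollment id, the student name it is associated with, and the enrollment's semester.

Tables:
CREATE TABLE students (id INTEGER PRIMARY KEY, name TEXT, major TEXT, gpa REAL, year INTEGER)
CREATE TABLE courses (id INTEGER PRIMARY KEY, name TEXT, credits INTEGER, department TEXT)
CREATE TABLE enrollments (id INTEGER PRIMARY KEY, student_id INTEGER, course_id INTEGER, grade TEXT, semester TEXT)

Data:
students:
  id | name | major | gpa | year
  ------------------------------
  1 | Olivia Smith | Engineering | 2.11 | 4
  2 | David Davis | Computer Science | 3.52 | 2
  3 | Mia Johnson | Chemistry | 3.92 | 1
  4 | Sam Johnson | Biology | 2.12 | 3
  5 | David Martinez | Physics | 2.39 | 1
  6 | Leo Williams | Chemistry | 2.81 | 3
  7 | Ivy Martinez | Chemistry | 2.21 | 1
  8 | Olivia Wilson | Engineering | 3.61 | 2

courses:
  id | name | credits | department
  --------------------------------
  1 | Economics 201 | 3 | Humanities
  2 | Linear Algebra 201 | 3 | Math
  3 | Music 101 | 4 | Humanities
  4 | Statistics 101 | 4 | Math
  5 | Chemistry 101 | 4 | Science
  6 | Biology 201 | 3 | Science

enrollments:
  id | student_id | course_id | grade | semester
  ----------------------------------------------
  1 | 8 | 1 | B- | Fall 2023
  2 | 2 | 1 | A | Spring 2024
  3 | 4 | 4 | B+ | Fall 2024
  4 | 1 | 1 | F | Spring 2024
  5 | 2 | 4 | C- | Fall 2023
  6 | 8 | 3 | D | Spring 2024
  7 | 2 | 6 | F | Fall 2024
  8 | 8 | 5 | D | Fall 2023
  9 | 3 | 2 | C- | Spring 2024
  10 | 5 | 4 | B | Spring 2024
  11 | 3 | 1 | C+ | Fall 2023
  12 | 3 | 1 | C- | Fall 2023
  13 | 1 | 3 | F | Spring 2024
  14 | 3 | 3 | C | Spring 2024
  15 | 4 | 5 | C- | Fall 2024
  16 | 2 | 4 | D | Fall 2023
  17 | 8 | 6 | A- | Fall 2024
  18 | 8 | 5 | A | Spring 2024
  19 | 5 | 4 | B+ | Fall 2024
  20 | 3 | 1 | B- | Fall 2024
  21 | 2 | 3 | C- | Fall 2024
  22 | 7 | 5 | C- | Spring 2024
SELECT c.id, p.name AS student, c.semester FROM enrollments c JOIN students p ON c.student_id = p.id

Execution result:
id | student | semester
1 | Olivia Wilson | Fall 2023
2 | David Davis | Spring 2024
3 | Sam Johnson | Fall 2024
4 | Olivia Smith | Spring 2024
5 | David Davis | Fall 2023
6 | Olivia Wilson | Spring 2024
7 | David Davis | Fall 2024
8 | Olivia Wilson | Fall 2023
9 | Mia Johnson | Spring 2024
10 | David Martinez | Spring 2024
11 | Mia Johnson | Fall 2023
12 | Mia Johnson | Fall 2023
13 | Olivia Smith | Spring 2024
14 | Mia Johnson | Spring 2024
15 | Sam Johnson | Fall 2024
16 | David Davis | Fall 2023
17 | Olivia Wilson | Fall 2024
18 | Olivia Wilson | Spring 2024
19 | David Martinez | Fall 2024
20 | Mia Johnson | Fall 2024
21 | David Davis | Fall 2024
22 | Ivy Martinez | Spring 2024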